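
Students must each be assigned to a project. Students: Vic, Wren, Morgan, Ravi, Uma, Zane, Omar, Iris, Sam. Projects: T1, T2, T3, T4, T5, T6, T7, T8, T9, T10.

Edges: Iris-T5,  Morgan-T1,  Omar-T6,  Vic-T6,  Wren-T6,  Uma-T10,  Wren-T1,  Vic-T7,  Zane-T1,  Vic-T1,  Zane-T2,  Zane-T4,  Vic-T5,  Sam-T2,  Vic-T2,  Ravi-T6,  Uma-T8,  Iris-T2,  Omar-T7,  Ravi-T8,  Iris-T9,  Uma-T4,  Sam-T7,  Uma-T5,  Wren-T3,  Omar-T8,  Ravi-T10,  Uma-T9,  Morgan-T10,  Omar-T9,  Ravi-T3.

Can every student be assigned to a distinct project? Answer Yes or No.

Yes

One maximum matching: Vic-T6, Wren-T3, Morgan-T1, Ravi-T10, Uma-T4, Zane-T2, Omar-T9, Iris-T5, Sam-T7.
Every student is matched, so this matching saturates all of them.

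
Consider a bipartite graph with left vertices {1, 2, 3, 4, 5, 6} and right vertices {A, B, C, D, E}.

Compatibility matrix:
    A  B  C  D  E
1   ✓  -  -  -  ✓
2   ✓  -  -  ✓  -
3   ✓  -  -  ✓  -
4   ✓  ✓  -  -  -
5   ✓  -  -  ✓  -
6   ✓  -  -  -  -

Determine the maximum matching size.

For example, pair 1–E, 2–A, 3–D, 4–B.
The set {2, 3, 5, 6} has only 2 neighbours ({A, D}), so by Hall's theorem at most 4 of the 6 left vertices can be matched.

4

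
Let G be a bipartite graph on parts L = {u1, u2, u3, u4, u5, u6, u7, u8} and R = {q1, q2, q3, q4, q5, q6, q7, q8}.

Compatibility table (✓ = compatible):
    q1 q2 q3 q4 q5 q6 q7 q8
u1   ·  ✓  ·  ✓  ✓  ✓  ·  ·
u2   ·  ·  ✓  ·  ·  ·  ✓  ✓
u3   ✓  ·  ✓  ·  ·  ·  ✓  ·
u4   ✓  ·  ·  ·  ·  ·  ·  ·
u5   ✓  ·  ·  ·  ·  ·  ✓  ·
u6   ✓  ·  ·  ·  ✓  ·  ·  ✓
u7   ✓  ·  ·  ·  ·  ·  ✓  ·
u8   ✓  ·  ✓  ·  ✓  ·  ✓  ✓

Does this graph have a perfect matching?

No

The set {u2, u3, u4, u5, u6, u7, u8} has only 5 neighbours ({q1, q3, q5, q7, q8}), so by Hall's theorem at most 6 of the 8 left vertices can be matched.
Hence no matching covers every left vertex.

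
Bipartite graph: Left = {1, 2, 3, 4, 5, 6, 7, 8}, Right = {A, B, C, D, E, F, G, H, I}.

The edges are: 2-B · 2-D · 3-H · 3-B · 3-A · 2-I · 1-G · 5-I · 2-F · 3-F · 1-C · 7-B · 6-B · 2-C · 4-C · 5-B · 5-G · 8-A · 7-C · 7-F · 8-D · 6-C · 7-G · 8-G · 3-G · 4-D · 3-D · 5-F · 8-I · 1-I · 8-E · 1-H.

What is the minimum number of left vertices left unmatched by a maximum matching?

0

A valid assignment of size 8: 1-H, 2-I, 3-A, 4-D, 5-B, 6-C, 7-F, 8-G.
All 8 left vertices are matched, so no larger matching exists.
That matches 8 of the 8, leaving 0 unmatched; no matching can do better.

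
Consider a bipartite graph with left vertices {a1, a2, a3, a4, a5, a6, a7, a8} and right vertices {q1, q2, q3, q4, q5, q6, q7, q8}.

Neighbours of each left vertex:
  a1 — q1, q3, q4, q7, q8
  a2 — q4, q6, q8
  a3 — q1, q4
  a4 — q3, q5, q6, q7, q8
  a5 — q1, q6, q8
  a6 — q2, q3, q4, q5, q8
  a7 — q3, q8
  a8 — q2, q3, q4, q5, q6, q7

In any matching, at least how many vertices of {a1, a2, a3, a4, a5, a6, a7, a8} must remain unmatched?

0

A valid assignment of size 8: a1-q7, a2-q8, a3-q4, a4-q5, a5-q1, a6-q2, a7-q3, a8-q6.
This saturates every left vertex, so 8 is the maximum.
That matches 8 of the 8, leaving 0 unmatched; no matching can do better.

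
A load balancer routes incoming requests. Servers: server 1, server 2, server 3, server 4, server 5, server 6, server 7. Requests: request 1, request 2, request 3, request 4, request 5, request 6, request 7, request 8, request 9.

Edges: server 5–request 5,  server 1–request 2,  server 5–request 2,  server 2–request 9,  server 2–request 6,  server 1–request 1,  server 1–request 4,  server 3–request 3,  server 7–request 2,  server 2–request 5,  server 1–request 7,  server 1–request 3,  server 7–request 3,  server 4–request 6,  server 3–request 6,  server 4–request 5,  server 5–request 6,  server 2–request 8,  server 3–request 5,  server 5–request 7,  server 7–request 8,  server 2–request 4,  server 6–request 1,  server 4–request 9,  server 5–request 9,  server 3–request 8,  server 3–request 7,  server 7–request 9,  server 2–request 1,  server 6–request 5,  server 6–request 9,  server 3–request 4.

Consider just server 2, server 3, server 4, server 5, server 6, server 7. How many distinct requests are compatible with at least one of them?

9

The union of neighbours of {server 2, server 3, server 4, server 5, server 6, server 7} is {request 1, request 2, request 3, request 4, request 5, request 6, request 7, request 8, request 9}, which has 9 elements.
Since |N(S)| = 9 ≥ |S| = 6, Hall's condition holds for this subset.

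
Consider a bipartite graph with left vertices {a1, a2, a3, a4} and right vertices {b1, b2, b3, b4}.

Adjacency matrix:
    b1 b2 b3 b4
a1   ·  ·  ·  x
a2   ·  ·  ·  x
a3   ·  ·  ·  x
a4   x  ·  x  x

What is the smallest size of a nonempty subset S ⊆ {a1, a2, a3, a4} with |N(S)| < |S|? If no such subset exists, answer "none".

2

Take S = {a1, a2}. Its neighbourhood is {b4}, so |N(S)| = 1 < |S| = 2.
No single vertex violates Hall's condition since each has at least one neighbour, so 2 is the minimum.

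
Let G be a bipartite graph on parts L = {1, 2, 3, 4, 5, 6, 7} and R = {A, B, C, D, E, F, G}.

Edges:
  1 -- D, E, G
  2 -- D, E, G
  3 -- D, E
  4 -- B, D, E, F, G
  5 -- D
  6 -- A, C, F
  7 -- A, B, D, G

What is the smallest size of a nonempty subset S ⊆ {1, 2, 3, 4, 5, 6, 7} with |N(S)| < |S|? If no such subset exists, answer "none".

Take S = {1, 2, 3, 5}. Its neighbourhood is {D, E, G}, so |N(S)| = 3 < |S| = 4.
Every subset of size less than 4 has at least as many neighbours as members, so 4 is the minimum.

4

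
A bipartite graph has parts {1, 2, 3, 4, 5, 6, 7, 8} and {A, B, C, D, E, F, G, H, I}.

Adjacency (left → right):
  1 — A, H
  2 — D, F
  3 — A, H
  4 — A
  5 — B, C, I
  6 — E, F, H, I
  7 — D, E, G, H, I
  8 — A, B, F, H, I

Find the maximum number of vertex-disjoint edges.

7

For example, pair 1–A, 2–F, 3–H, 5–C, 6–E, 7–G, 8–B.
The set {1, 3, 4} has only 2 neighbours ({A, H}), so by Hall's theorem at most 7 of the 8 left vertices can be matched.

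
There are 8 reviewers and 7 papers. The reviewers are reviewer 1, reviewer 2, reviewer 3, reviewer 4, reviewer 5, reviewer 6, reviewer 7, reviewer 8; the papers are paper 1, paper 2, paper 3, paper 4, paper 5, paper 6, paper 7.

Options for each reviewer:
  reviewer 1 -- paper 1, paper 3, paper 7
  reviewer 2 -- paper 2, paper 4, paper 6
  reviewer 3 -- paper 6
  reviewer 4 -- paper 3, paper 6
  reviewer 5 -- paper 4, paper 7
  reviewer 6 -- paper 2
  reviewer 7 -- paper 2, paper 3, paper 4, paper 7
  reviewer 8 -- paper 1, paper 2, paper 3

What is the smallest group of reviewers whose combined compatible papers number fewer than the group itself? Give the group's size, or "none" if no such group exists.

Take S = {reviewer 2, reviewer 3, reviewer 4, reviewer 5, reviewer 6, reviewer 7}. Its neighbourhood is {paper 2, paper 3, paper 4, paper 6, paper 7}, so |N(S)| = 5 < |S| = 6.
Every subset of size less than 6 has at least as many neighbours as members, so 6 is the minimum.

6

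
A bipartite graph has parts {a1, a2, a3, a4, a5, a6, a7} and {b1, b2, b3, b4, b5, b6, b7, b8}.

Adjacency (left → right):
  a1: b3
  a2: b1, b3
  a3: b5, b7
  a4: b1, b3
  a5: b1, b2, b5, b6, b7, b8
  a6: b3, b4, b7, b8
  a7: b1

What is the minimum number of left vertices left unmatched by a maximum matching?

2

A valid assignment of size 5: a1–b3, a2–b1, a3–b5, a5–b7, a6–b8.
The set {a1, a2, a4, a7} has only 2 neighbours ({b1, b3}), so by Hall's theorem at most 5 of the 7 left vertices can be matched.
That matches 5 of the 7, leaving 2 unmatched; no matching can do better.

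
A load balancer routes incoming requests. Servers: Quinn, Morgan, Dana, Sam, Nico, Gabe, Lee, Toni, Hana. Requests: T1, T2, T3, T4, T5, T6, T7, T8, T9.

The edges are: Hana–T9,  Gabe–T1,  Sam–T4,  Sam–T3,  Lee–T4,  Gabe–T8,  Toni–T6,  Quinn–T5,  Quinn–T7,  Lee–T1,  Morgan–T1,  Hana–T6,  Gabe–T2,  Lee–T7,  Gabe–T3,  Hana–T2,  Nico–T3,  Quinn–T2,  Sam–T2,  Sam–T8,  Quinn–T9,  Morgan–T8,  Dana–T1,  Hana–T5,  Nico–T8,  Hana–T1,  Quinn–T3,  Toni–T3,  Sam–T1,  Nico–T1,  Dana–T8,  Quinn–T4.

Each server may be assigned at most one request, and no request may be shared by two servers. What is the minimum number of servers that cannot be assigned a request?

0

For example, pair Quinn→T9, Morgan→T1, Dana→T8, Sam→T4, Nico→T3, Gabe→T2, Lee→T7, Toni→T6, Hana→T5.
All 9 servers are matched, so no larger matching exists.
That matches 9 of the 9, leaving 0 unmatched; no matching can do better.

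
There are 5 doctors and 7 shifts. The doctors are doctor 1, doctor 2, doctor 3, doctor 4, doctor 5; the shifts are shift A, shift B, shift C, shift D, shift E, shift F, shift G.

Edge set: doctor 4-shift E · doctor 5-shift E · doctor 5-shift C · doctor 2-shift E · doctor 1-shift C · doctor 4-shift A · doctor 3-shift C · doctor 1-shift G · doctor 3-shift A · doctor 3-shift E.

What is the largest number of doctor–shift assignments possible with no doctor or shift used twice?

A valid assignment of size 4: doctor 1→shift G, doctor 2→shift E, doctor 3→shift C, doctor 4→shift A.
The set {doctor 2, doctor 3, doctor 4, doctor 5} has only 3 neighbours ({shift A, shift C, shift E}), so by Hall's theorem at most 4 of the 5 doctors can be matched.

4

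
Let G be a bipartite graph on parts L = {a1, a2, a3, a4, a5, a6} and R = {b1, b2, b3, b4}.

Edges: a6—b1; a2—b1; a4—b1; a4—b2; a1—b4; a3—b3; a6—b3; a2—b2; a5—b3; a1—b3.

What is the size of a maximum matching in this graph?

4

For example, pair a1-b4, a2-b1, a3-b3, a4-b2.
The set {a2, a3, a4, a5, a6} has only 3 neighbours ({b1, b2, b3}), so by Hall's theorem at most 4 of the 6 left vertices can be matched.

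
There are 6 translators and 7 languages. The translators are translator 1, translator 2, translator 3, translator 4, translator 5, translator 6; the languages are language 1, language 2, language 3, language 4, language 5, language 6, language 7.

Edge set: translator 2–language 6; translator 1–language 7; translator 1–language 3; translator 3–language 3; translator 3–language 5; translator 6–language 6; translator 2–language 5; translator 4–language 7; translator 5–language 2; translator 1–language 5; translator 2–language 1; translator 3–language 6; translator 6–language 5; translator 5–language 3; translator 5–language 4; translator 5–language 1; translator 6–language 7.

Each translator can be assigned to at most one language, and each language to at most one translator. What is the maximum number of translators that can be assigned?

For example, pair translator 1–language 5, translator 2–language 1, translator 3–language 3, translator 4–language 7, translator 5–language 2, translator 6–language 6.
All 6 translators are matched, so no larger matching exists.

6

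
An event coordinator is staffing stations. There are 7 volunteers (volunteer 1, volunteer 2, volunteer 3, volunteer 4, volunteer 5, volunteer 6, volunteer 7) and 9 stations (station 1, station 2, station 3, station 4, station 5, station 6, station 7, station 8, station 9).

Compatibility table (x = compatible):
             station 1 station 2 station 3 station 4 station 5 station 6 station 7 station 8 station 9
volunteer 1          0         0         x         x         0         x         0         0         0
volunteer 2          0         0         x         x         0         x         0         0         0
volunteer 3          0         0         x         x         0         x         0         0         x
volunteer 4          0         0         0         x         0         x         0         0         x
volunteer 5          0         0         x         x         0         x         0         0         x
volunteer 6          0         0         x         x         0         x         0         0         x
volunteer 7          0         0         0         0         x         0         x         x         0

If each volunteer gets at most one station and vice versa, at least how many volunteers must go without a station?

One maximum matching: volunteer 1-station 3, volunteer 2-station 6, volunteer 3-station 9, volunteer 4-station 4, volunteer 7-station 8.
The set {volunteer 1, volunteer 2, volunteer 3, volunteer 4, volunteer 5, volunteer 6} has only 4 neighbours ({station 3, station 4, station 6, station 9}), so by Hall's theorem at most 5 of the 7 volunteers can be matched.
That matches 5 of the 7, leaving 2 unmatched; no matching can do better.

2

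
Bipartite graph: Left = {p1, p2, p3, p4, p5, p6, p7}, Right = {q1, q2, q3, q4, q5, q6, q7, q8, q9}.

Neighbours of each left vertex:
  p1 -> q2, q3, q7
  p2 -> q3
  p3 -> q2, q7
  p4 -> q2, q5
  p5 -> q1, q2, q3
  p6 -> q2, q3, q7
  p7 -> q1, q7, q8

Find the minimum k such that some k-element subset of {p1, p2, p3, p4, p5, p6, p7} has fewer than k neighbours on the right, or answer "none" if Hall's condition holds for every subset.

4

Take S = {p1, p2, p3, p6}. Its neighbourhood is {q2, q3, q7}, so |N(S)| = 3 < |S| = 4.
Every subset of size less than 4 has at least as many neighbours as members, so 4 is the minimum.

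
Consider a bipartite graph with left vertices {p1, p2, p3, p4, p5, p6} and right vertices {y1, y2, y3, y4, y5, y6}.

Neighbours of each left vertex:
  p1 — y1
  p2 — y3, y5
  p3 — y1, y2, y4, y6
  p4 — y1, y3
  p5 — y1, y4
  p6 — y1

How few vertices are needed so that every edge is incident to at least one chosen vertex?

{p2, p3, p4, p5, y1} is a vertex cover of size 5: every edge has an endpoint in this set.
No smaller cover exists because p1–y1, p2–y5, p3–y2, p4–y3, p5–y4 is a matching of size 5, and a cover must include an endpoint of each of these disjoint edges (König's theorem).

5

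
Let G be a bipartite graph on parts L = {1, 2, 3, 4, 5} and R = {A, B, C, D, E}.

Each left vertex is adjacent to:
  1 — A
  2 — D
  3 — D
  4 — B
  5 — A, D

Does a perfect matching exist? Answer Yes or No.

The set {1, 2, 3, 5} has only 2 neighbours ({A, D}), so by Hall's theorem at most 3 of the 5 left vertices can be matched.
Hence no matching covers every left vertex.

No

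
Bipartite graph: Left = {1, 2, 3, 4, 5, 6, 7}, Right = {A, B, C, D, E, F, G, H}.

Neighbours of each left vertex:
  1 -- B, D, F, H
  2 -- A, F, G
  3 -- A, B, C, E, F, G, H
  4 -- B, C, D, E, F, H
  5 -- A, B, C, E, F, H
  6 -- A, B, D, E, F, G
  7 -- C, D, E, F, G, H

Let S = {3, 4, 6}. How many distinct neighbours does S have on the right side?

8

The union of neighbours of {3, 4, 6} is {A, B, C, D, E, F, G, H}, which has 8 elements.
Since |N(S)| = 8 ≥ |S| = 3, Hall's condition holds for this subset.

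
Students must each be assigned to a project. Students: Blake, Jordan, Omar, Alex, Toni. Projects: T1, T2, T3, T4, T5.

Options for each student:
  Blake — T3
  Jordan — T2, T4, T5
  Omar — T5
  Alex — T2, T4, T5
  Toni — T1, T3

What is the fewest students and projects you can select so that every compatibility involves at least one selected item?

5

{Blake, Jordan, Omar, Alex, Toni} is a vertex cover of size 5: every edge has an endpoint in this set.
No smaller cover exists because Blake–T3, Jordan–T4, Omar–T5, Alex–T2, Toni–T1 is a matching of size 5, and a cover must include an endpoint of each of these disjoint edges (König's theorem).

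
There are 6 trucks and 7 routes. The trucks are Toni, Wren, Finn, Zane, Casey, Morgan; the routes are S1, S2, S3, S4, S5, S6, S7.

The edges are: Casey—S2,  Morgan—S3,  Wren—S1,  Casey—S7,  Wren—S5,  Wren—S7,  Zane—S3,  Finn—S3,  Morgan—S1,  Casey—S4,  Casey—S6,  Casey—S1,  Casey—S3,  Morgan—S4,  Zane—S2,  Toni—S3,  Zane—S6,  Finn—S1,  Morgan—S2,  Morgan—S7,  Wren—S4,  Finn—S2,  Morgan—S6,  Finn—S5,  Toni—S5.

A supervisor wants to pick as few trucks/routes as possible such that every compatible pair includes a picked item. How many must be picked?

The 6 edges Toni–S5, Wren–S4, Finn–S3, Zane–S6, Casey–S7, Morgan–S2 form a matching, so any vertex cover needs at least 6 vertices (one per matched edge).
Conversely {Toni, Wren, Finn, Zane, Casey, Morgan} meets every edge and has exactly 6 vertices, so 6 is optimal.

6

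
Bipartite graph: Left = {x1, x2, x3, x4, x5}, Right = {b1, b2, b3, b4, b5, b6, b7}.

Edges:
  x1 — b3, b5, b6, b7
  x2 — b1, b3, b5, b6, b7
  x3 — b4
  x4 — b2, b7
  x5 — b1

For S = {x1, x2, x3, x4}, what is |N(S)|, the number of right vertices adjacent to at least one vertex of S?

7

The union of neighbours of {x1, x2, x3, x4} is {b1, b2, b3, b4, b5, b6, b7}, which has 7 elements.
Since |N(S)| = 7 ≥ |S| = 4, Hall's condition holds for this subset.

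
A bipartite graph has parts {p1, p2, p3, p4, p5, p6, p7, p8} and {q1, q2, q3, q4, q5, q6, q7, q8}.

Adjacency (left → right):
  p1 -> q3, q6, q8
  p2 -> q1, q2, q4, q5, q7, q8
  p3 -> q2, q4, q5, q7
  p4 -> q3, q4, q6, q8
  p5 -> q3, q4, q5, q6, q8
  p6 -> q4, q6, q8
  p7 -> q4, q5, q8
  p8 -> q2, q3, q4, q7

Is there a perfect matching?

One maximum matching: p1→q3, p2→q1, p3→q7, p4→q6, p5→q5, p6→q4, p7→q8, p8→q2.
All 8 left vertices are covered.

Yes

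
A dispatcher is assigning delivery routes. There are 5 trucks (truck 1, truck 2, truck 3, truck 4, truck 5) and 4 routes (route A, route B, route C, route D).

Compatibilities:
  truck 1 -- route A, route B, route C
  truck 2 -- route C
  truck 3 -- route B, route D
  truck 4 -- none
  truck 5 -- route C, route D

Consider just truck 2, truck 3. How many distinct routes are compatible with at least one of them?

3

The union of neighbours of {truck 2, truck 3} is {route B, route C, route D}, which has 3 elements.
Since |N(S)| = 3 ≥ |S| = 2, Hall's condition holds for this subset.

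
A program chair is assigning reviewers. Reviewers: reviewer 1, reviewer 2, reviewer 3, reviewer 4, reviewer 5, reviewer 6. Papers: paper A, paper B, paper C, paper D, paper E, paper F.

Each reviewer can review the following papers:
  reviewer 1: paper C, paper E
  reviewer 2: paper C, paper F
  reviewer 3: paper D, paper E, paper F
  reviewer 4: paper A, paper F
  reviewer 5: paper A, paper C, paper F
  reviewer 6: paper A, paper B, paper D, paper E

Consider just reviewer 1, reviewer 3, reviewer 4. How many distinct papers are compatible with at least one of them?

The union of neighbours of {reviewer 1, reviewer 3, reviewer 4} is {paper A, paper C, paper D, paper E, paper F}, which has 5 elements.
Since |N(S)| = 5 ≥ |S| = 3, Hall's condition holds for this subset.

5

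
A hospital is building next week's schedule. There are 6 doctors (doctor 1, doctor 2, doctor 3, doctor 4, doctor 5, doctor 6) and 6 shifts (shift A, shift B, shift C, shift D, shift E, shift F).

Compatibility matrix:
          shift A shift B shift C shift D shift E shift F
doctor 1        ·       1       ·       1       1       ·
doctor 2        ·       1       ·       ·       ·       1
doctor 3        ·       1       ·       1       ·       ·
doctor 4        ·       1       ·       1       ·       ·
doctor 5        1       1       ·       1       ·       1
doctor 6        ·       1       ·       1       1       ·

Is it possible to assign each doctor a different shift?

No

The set {doctor 1, doctor 3, doctor 4, doctor 6} has only 3 neighbours ({shift B, shift D, shift E}), so by Hall's theorem at most 5 of the 6 doctors can be matched.
Hence no matching covers every doctor.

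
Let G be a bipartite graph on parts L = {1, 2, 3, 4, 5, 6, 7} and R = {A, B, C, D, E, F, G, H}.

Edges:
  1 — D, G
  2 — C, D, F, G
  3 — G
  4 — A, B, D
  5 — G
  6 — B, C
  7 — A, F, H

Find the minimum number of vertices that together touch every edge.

The 6 edges 1–D, 2–C, 3–G, 4–A, 6–B, 7–F form a matching, so any vertex cover needs at least 6 vertices (one per matched edge).
Conversely {1, 2, 4, 6, 7, G} meets every edge and has exactly 6 vertices, so 6 is optimal.

6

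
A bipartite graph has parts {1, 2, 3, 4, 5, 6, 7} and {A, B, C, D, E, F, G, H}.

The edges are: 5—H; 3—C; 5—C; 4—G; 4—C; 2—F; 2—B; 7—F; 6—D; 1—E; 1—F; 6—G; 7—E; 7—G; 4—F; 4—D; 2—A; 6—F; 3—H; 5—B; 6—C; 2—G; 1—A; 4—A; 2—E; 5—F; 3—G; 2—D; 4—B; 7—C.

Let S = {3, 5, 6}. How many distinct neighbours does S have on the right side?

6

The union of neighbours of {3, 5, 6} is {B, C, D, F, G, H}, which has 6 elements.
Since |N(S)| = 6 ≥ |S| = 3, Hall's condition holds for this subset.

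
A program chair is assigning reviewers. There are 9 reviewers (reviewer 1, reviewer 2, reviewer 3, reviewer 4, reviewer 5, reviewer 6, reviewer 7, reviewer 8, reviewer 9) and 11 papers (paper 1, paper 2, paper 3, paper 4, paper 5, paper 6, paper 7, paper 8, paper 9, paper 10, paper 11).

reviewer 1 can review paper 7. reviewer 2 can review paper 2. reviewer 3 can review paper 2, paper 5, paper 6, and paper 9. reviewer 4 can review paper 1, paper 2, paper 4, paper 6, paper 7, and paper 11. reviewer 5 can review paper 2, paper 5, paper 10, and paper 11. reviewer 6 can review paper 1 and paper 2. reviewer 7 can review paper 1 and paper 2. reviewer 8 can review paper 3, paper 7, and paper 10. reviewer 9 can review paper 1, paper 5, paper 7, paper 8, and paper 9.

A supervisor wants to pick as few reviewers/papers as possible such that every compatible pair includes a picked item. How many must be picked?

8

The 8 edges reviewer 1–paper 7, reviewer 2–paper 2, reviewer 3–paper 6, reviewer 4–paper 4, reviewer 5–paper 11, reviewer 6–paper 1, reviewer 8–paper 10, reviewer 9–paper 5 form a matching, so any vertex cover needs at least 8 vertices (one per matched edge).
Conversely {reviewer 1, reviewer 3, reviewer 4, reviewer 5, reviewer 8, reviewer 9, paper 1, paper 2} meets every edge and has exactly 8 vertices, so 8 is optimal.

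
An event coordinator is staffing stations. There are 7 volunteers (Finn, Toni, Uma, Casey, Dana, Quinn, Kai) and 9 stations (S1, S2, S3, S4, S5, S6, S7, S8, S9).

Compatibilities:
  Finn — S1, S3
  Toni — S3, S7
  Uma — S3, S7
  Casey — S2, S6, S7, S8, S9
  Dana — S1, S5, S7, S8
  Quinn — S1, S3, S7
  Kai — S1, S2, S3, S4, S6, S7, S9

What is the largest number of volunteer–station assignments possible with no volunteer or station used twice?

One maximum matching: Finn→S1, Toni→S3, Uma→S7, Casey→S6, Dana→S8, Kai→S2.
The set {Finn, Toni, Uma, Quinn} has only 3 neighbours ({S1, S3, S7}), so by Hall's theorem at most 6 of the 7 volunteers can be matched.

6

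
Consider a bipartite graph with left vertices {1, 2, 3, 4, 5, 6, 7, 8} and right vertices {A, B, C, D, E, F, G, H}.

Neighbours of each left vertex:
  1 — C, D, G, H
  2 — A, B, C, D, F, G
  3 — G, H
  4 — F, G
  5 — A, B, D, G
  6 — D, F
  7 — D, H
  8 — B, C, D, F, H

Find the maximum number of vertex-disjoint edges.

For example, pair 1–C, 2–A, 3–H, 4–G, 5–B, 6–F, 7–D.
The set {1, 2, 3, 4, 5, 6, 7, 8} has only 7 neighbours ({A, B, C, D, F, G, H}), so by Hall's theorem at most 7 of the 8 left vertices can be matched.

7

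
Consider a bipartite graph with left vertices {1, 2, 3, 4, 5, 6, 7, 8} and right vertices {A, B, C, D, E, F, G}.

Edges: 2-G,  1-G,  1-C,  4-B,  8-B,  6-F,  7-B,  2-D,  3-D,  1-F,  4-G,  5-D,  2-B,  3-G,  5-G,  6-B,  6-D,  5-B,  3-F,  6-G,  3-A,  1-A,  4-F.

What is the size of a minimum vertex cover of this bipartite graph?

6

A maximum matching has 6 edges (e.g. 1–C, 2–D, 3–A, 4–F, 5–G, 6–B).
By König's theorem the minimum vertex cover has the same size. One such cover is {1, 3, B, D, F, G}.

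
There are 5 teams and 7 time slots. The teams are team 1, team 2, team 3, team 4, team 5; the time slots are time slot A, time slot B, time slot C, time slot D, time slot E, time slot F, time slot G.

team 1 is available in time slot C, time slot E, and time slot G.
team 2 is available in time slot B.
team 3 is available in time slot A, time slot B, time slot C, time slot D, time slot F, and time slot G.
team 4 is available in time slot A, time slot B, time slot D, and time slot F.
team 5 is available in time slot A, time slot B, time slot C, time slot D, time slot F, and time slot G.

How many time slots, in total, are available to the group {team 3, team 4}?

The union of neighbours of {team 3, team 4} is {time slot A, time slot B, time slot C, time slot D, time slot F, time slot G}, which has 6 elements.
Since |N(S)| = 6 ≥ |S| = 2, Hall's condition holds for this subset.

6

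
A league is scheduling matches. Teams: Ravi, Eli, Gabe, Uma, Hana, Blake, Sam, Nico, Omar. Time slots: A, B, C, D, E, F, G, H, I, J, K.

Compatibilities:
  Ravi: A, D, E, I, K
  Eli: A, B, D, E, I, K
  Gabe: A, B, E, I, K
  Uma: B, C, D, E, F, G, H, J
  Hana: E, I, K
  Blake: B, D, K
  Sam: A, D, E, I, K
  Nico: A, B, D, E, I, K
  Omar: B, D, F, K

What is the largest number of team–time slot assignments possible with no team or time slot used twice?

A valid assignment of size 8: Ravi→E, Eli→B, Gabe→A, Uma→J, Hana→I, Blake→D, Sam→K, Omar→F.
The set {Ravi, Eli, Gabe, Hana, Blake, Sam, Nico} has only 6 neighbours ({A, B, D, E, I, K}), so by Hall's theorem at most 8 of the 9 teams can be matched.

8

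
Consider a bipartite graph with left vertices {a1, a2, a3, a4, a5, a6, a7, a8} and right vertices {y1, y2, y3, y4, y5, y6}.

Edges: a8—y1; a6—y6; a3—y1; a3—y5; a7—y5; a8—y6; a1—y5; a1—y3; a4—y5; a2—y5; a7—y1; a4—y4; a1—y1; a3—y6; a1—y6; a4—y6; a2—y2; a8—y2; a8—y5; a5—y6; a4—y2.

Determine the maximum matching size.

6

A valid assignment of size 6: a1-y3, a2-y2, a3-y5, a4-y4, a5-y6, a7-y1.
The set {a2, a3, a5, a6, a7, a8} has only 4 neighbours ({y1, y2, y5, y6}), so by Hall's theorem at most 6 of the 8 left vertices can be matched.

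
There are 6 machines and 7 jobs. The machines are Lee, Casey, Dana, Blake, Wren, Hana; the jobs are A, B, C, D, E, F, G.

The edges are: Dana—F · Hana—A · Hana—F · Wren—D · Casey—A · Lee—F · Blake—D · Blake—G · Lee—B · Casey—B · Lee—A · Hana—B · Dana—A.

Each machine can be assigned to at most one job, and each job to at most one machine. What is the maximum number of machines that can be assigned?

5

For example, pair Lee–B, Casey–A, Dana–F, Blake–G, Wren–D.
The set {Lee, Casey, Dana, Hana} has only 3 neighbours ({A, B, F}), so by Hall's theorem at most 5 of the 6 machines can be matched.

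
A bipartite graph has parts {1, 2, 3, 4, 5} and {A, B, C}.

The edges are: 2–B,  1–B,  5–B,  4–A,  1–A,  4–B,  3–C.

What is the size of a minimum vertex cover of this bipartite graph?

A maximum matching has 3 edges (e.g. 1–A, 2–B, 3–C).
By König's theorem the minimum vertex cover has the same size. One such cover is {3, A, B}.

3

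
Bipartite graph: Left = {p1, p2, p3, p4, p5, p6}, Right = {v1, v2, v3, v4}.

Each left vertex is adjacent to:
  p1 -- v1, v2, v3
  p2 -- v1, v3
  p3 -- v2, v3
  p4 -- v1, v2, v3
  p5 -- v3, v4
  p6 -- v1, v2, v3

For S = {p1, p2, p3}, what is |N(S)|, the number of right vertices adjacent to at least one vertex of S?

The union of neighbours of {p1, p2, p3} is {v1, v2, v3}, which has 3 elements.
Since |N(S)| = 3 ≥ |S| = 3, Hall's condition holds for this subset.

3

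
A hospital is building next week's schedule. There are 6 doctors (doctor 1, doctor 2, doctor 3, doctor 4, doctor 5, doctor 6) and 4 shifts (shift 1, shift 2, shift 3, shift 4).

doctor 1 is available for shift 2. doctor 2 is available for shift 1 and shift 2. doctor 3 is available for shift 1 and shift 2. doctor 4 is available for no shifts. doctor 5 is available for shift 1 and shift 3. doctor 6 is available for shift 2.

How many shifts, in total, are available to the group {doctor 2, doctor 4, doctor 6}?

The union of neighbours of {doctor 2, doctor 4, doctor 6} is {shift 1, shift 2}, which has 2 elements.
Since |N(S)| = 2 < |S| = 3, Hall's condition fails for this subset.

2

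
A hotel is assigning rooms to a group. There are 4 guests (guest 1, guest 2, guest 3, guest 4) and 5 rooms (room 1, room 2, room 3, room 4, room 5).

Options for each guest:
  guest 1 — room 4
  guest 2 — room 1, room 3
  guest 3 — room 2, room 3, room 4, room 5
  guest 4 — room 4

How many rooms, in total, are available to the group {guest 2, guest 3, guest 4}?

The union of neighbours of {guest 2, guest 3, guest 4} is {room 1, room 2, room 3, room 4, room 5}, which has 5 elements.
Since |N(S)| = 5 ≥ |S| = 3, Hall's condition holds for this subset.

5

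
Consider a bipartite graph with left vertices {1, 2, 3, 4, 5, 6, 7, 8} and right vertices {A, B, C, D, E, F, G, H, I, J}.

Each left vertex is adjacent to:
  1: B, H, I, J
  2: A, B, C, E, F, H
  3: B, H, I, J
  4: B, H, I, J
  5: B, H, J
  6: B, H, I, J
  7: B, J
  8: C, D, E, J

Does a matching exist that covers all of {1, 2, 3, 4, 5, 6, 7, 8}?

No

The set {1, 3, 4, 5, 6, 7} has only 4 neighbours ({B, H, I, J}), so by Hall's theorem at most 6 of the 8 left vertices can be matched.
Hence no matching covers every left vertex.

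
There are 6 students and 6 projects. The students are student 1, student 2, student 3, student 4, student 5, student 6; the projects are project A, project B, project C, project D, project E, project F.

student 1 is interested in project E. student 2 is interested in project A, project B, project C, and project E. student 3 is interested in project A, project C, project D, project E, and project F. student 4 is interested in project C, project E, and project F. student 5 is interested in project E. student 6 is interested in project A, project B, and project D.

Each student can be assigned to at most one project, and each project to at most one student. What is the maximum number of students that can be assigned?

A valid assignment of size 5: student 1–project E, student 2–project C, student 3–project D, student 4–project F, student 6–project A.
The set {student 1, student 5} has only 1 neighbour ({project E}), so by Hall's theorem at most 5 of the 6 students can be matched.

5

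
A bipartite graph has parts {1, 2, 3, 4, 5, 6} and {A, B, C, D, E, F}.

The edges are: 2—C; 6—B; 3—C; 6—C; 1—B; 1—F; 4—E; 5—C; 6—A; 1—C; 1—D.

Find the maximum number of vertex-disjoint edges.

A valid assignment of size 4: 1→F, 2→C, 4→E, 6→B.
The set {2, 3, 5} has only 1 neighbour ({C}), so by Hall's theorem at most 4 of the 6 left vertices can be matched.

4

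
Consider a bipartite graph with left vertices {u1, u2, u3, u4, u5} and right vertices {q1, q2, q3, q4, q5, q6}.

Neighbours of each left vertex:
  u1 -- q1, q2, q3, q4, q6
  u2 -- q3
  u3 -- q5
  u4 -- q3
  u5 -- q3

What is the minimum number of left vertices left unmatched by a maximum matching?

2

For example, pair u1-q6, u2-q3, u3-q5.
The set {u2, u4, u5} has only 1 neighbour ({q3}), so by Hall's theorem at most 3 of the 5 left vertices can be matched.
That matches 3 of the 5, leaving 2 unmatched; no matching can do better.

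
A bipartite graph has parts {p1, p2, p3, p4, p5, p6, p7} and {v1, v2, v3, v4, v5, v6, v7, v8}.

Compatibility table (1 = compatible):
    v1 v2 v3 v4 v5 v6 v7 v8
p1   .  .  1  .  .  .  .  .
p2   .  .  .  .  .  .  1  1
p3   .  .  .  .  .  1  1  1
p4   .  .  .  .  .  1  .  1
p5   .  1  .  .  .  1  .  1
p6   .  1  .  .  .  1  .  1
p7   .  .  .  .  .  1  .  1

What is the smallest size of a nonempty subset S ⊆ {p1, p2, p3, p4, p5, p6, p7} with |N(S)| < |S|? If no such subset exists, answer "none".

Take S = {p2, p3, p4, p7}. Its neighbourhood is {v6, v7, v8}, so |N(S)| = 3 < |S| = 4.
Every subset of size less than 4 has at least as many neighbours as members, so 4 is the minimum.

4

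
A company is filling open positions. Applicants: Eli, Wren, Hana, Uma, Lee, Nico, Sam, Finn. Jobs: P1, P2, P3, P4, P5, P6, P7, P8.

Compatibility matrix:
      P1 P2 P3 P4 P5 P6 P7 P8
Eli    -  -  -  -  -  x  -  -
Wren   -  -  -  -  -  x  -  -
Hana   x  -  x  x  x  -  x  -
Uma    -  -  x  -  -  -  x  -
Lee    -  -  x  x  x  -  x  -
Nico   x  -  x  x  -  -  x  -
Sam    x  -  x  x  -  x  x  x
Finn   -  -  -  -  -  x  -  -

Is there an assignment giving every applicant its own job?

The set {Eli, Wren, Finn} has only 1 neighbour ({P6}), so by Hall's theorem at most 6 of the 8 applicants can be matched.
Hence no matching covers every applicant.

No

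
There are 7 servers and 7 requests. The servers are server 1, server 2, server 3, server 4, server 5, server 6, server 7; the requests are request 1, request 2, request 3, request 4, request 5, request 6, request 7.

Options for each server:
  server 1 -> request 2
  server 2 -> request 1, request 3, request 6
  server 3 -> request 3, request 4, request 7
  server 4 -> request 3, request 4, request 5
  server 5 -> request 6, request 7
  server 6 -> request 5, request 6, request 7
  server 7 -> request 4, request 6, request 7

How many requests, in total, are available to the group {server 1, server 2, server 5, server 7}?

6

The union of neighbours of {server 1, server 2, server 5, server 7} is {request 1, request 2, request 3, request 4, request 6, request 7}, which has 6 elements.
Since |N(S)| = 6 ≥ |S| = 4, Hall's condition holds for this subset.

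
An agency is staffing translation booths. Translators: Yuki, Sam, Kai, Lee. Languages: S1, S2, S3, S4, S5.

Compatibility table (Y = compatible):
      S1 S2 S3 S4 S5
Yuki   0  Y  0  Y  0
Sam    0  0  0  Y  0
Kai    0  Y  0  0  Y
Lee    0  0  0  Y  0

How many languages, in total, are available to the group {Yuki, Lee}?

2

The union of neighbours of {Yuki, Lee} is {S2, S4}, which has 2 elements.
Since |N(S)| = 2 ≥ |S| = 2, Hall's condition holds for this subset.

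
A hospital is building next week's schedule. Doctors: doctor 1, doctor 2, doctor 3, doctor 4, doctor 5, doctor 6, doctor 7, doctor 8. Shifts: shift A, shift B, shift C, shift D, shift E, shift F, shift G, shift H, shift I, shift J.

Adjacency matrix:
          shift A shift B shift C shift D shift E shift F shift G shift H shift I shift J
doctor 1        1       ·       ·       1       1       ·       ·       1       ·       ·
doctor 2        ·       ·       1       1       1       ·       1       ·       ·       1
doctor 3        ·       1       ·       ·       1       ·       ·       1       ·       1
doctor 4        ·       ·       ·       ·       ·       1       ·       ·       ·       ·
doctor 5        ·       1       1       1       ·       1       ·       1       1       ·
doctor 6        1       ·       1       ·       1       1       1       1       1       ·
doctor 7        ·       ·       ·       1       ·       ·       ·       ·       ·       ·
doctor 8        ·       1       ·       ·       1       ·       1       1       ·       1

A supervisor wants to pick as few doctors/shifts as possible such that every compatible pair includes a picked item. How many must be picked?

8

The 8 edges doctor 1–shift E, doctor 2–shift C, doctor 3–shift J, doctor 4–shift F, doctor 5–shift I, doctor 6–shift A, doctor 7–shift D, doctor 8–shift G form a matching, so any vertex cover needs at least 8 vertices (one per matched edge).
Conversely {doctor 1, doctor 2, doctor 3, doctor 4, doctor 5, doctor 6, doctor 7, doctor 8} meets every edge and has exactly 8 vertices, so 8 is optimal.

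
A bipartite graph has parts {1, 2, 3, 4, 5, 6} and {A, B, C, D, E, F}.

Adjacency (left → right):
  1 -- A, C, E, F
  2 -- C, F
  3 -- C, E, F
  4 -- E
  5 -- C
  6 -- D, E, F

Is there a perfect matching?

No

The set {2, 3, 4, 5} has only 3 neighbours ({C, E, F}), so by Hall's theorem at most 5 of the 6 left vertices can be matched.
Hence no matching covers every left vertex.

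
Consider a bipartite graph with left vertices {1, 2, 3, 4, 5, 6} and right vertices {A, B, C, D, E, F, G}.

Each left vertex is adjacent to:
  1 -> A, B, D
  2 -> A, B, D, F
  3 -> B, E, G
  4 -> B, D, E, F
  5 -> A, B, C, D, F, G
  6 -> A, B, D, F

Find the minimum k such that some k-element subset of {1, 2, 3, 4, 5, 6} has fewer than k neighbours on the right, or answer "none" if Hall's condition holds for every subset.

A matching saturating every left vertex exists, for instance 1→D, 2→F, 3→G, 4→E, 5→A, 6→B.
By Hall's marriage theorem, this means |N(S)| ≥ |S| for every subset S, so no violating subset exists.

none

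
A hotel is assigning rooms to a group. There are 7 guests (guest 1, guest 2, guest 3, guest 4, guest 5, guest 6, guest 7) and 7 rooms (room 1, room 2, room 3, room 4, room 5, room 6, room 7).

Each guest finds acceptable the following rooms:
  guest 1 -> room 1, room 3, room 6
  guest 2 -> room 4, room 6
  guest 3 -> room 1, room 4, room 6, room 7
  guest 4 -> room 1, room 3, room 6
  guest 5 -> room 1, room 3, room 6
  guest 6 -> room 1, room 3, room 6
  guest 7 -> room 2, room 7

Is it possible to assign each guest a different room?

The set {guest 1, guest 4, guest 5, guest 6} has only 3 neighbours ({room 1, room 3, room 6}), so by Hall's theorem at most 6 of the 7 guests can be matched.
Hence no matching covers every guest.

No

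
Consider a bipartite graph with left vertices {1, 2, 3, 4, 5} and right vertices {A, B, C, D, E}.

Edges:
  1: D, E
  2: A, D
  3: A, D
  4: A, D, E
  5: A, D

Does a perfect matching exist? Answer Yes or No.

The set {1, 2, 3, 4, 5} has only 3 neighbours ({A, D, E}), so by Hall's theorem at most 3 of the 5 left vertices can be matched.
Hence no matching covers every left vertex.

No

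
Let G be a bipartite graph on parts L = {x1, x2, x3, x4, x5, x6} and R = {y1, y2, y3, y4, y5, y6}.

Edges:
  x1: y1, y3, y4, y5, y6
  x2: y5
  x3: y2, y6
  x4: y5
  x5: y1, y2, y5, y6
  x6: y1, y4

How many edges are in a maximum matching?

A valid assignment of size 5: x1–y3, x2–y5, x3–y6, x5–y2, x6–y1.
The set {x2, x4} has only 1 neighbour ({y5}), so by Hall's theorem at most 5 of the 6 left vertices can be matched.

5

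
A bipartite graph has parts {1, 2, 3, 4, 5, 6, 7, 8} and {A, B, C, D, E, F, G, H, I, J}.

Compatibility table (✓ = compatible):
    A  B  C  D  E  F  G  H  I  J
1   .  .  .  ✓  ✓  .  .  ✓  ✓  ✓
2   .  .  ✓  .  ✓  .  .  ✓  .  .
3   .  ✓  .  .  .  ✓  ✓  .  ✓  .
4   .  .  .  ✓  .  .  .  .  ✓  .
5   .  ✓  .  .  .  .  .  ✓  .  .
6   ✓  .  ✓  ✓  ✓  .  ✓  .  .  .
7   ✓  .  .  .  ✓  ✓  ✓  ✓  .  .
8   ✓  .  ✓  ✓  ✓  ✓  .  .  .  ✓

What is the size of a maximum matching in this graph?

8

A valid assignment of size 8: 1–E, 2–C, 3–F, 4–D, 5–B, 6–A, 7–G, 8–J.
This saturates every left vertex, so 8 is the maximum.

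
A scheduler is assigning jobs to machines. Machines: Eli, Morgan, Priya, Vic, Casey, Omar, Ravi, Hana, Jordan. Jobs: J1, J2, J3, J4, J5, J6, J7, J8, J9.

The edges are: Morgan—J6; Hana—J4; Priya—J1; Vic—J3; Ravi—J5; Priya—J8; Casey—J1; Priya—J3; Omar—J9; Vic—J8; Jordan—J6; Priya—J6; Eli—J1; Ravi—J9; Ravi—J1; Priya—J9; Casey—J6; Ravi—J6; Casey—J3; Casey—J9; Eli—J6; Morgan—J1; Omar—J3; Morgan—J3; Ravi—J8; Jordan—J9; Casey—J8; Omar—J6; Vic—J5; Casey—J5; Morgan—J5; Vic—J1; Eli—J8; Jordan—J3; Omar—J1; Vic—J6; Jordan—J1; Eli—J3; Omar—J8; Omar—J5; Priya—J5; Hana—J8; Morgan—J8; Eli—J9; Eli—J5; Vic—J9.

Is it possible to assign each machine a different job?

The set {Eli, Morgan, Priya, Vic, Casey, Omar, Ravi, Jordan} has only 6 neighbours ({J1, J3, J5, J6, J8, J9}), so by Hall's theorem at most 7 of the 9 machines can be matched.
Hence no matching covers every machine.

No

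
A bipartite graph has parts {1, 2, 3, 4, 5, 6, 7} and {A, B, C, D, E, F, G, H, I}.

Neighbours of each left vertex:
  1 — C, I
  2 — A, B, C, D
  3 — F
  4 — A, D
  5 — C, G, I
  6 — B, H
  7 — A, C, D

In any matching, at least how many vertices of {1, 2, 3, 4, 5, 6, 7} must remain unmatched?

0

One maximum matching: 1→I, 2→B, 3→F, 4→D, 5→G, 6→H, 7→C.
All 7 left vertices are matched, so no larger matching exists.
That matches 7 of the 7, leaving 0 unmatched; no matching can do better.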